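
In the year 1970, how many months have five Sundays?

4

A month has five Sundays exactly when Sunday falls within its first (length − 28) days.
Jan: 31 days, starts Thu → 5 of Thu, Fri, Sat
Feb: 28 days, starts Sun → 5 of (none)
Mar: 31 days, starts Sun → 5 of Sun, Mon, Tue ✓
Apr: 30 days, starts Wed → 5 of Wed, Thu
May: 31 days, starts Fri → 5 of Fri, Sat, Sun ✓
Jun: 30 days, starts Mon → 5 of Mon, Tue
Jul: 31 days, starts Wed → 5 of Wed, Thu, Fri
Aug: 31 days, starts Sat → 5 of Sat, Sun, Mon ✓
Sep: 30 days, starts Tue → 5 of Tue, Wed
Oct: 31 days, starts Thu → 5 of Thu, Fri, Sat
Nov: 30 days, starts Sun → 5 of Sun, Mon ✓
Dec: 31 days, starts Tue → 5 of Tue, Wed, Thu
Months with five Sundays: Mar, May, Aug, Nov.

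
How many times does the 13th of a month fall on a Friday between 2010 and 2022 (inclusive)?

22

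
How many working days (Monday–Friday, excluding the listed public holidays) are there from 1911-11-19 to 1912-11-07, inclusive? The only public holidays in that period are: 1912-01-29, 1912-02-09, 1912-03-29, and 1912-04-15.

1911-11-19 is a Sunday.
The range spans 355 days (inclusive of both endpoints).
355 = 7 × 50 + 5, so there are 50 full weeks plus 5 extra days.
Each full week contributes 5 weekdays (Mon–Fri): 50 × 5 = 250.
The 5 extra days are Sunday, Monday, Tuesday, Wednesday, Thursday — 4 of them qualify.
Total: 250 + 4 = 254.
Holidays: 1912-01-29 (Mon); 1912-02-09 (Fri); 1912-03-29 (Fri); 1912-04-15 (Mon).
All 4 holidays fall on weekdays, so subtract 4.
Business days: 254 − 4 = 250.

250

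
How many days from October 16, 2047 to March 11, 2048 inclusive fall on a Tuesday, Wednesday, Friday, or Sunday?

October 16, 2047 is a Wednesday.
That's 148 days from start to end, counting both.
148 = 7 × 21 + 1, so there are 21 full weeks plus 1 extra day.
Each full week contributes 4 days from the set (Tue, Wed, Fri, Sun): 21 × 4 = 84.
The 1 extra day is Wed — 1 of them qualifies.
Total: 84 + 1 = 85.

85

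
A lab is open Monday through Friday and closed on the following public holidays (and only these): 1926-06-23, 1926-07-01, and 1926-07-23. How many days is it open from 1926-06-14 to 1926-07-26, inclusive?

1926-06-14 is a Monday.
From 1926-06-14 to 1926-07-26 is 43 days inclusive.
43 = 7 × 6 + 1, so there are 6 full weeks plus 1 extra day.
Each full week contributes 5 weekdays (Mon–Fri): 6 × 5 = 30.
The 1 extra day is Mon — 1 of them qualifies.
Total: 30 + 1 = 31.
Holidays: 1926-06-23 (Wed); 1926-07-01 (Thu); 1926-07-23 (Fri).
All 3 holidays fall on weekdays, so subtract 3.
Business days: 31 − 3 = 28.

28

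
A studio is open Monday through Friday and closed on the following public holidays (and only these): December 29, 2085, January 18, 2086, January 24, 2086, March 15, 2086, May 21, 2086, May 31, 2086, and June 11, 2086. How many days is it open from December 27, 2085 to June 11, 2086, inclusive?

113 working days

December 27, 2085 is a Thursday.
From December 27, 2085 to June 11, 2086 is 167 days inclusive.
167 = 7 × 23 + 6, so there are 23 full weeks plus 6 extra days.
Each full week contributes 5 weekdays (Mon–Fri): 23 × 5 = 115.
The 6 extra days are Thursday, Friday, Saturday, Sunday, Monday, Tuesday — 4 of them qualify.
Total: 115 + 4 = 119.
Holidays: December 29, 2085 (Sat); January 18, 2086 (Fri); January 24, 2086 (Thu); March 15, 2086 (Fri); May 21, 2086 (Tue); May 31, 2086 (Fri); June 11, 2086 (Tue).
6 of the 7 holidays fall on weekdays; the rest are weekends and were already excluded.
Business days: 119 − 6 = 113.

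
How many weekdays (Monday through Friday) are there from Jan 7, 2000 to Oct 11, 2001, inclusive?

460 weekdays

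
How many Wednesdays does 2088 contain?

52

Jan 1, 2088 is a Thursday.
The range spans 366 days (inclusive of both endpoints).
366 = 7 × 52 + 2, so there are 52 full weeks plus 2 extra days.
Each full week contributes one Wednesday: 52 so far.
The 2 extra days are Thu, Fri — none qualify.
Total: 52 + 0 = 52.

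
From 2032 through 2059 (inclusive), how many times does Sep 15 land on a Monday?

Day of week of September 15 in each year:
2032: Wed, 2033: Thu, 2034: Fri, 2035: Sat, 2036: Mon ✓, 2037: Tue, 2038: Wed, 2039: Thu, 2040: Sat, 2041: Sun, 2042: Mon ✓, 2043: Tue, 2044: Thu, 2045: Fri, 2046: Sat, 2047: Sun, 2048: Tue, 2049: Wed, 2050: Thu, 2051: Fri, 2052: Sun, 2053: Mon ✓, 2054: Tue, 2055: Wed, 2056: Fri, 2057: Sat, 2058: Sun, 2059: Mon ✓
Mondays: 2036, 2042, 2053, 2059.

4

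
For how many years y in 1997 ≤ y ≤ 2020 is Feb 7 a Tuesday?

3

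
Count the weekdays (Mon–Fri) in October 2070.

23

October 1, 2070 is a Wednesday.
From October 1, 2070 to October 31, 2070 is 31 days inclusive.
31 = 7 × 4 + 3, so there are 4 full weeks plus 3 extra days.
Each full week contributes 5 weekdays (Mon–Fri): 4 × 5 = 20.
The 3 extra days are Wednesday, Thursday, Friday — 3 of them qualify.
Total: 20 + 3 = 23.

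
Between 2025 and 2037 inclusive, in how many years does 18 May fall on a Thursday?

Day of week of May 18 in each year:
2025: Sun, 2026: Mon, 2027: Tue, 2028: Thu ✓, 2029: Fri, 2030: Sat, 2031: Sun, 2032: Tue, 2033: Wed, 2034: Thu ✓, 2035: Fri, 2036: Sun, 2037: Mon
Thursdays: 2028, 2034.

2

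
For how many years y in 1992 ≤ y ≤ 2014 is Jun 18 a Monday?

Day of week of June 18 in each year:
1992: Thu, 1993: Fri, 1994: Sat, 1995: Sun, 1996: Tue, 1997: Wed, 1998: Thu, 1999: Fri, 2000: Sun, 2001: Mon ✓, 2002: Tue, 2003: Wed, 2004: Fri, 2005: Sat, 2006: Sun, 2007: Mon ✓, 2008: Wed, 2009: Thu, 2010: Fri, 2011: Sat, 2012: Mon ✓, 2013: Tue, 2014: Wed
Mondays: 2001, 2007, 2012.

3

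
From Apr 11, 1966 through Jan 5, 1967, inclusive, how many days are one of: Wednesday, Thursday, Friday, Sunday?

154

Apr 11, 1966 is a Monday.
That's 270 days from start to end, counting both.
270 = 7 × 38 + 4, so there are 38 full weeks plus 4 extra days.
Each full week contributes 4 days from the set (Wed, Thu, Fri, Sun): 38 × 4 = 152.
The 4 extra days are Monday, Tuesday, Wednesday, Thursday — 2 of them qualify.
Total: 152 + 2 = 154.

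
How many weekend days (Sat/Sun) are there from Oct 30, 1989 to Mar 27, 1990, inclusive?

Oct 30, 1989 is a Monday.
From Oct 30, 1989 to Mar 27, 1990 is 149 days inclusive.
149 = 7 × 21 + 2, so there are 21 full weeks plus 2 extra days.
Each full week contributes 2 weekend days (Sat, Sun): 21 × 2 = 42.
The 2 extra days are Monday, Tuesday — none qualify.
Total: 42 + 0 = 42.

42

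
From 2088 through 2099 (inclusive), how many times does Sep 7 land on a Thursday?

Day of week of September 7 in each year:
2088: Tue, 2089: Wed, 2090: Thu ✓, 2091: Fri, 2092: Sun, 2093: Mon, 2094: Tue, 2095: Wed, 2096: Fri, 2097: Sat, 2098: Sun, 2099: Mon
Thursdays: 2090.

1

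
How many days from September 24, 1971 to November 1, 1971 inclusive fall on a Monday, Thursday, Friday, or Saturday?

23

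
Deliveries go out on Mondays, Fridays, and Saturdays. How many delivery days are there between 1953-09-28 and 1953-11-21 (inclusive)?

1953-09-28 is a Monday.
From 1953-09-28 to 1953-11-21 is 55 days inclusive.
55 = 7 × 7 + 6, so there are 7 full weeks plus 6 extra days.
Each full week contributes 3 days from the set (Mon, Fri, Sat): 7 × 3 = 21.
The 6 extra days are Monday, Tuesday, Wednesday, Thursday, Friday, Saturday — 3 of them qualify.
Total: 21 + 3 = 24.

24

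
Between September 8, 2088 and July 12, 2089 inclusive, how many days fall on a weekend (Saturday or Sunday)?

88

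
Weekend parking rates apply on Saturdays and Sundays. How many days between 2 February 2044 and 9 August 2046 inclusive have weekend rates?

2 February 2044 is a Tuesday.
The range spans 920 days (inclusive of both endpoints).
920 = 7 × 131 + 3, so there are 131 full weeks plus 3 extra days.
Each full week contributes 2 weekend days (Sat, Sun): 131 × 2 = 262.
The 3 extra days are Tue, Wed, Thu — none qualify.
Total: 262 + 0 = 262.

262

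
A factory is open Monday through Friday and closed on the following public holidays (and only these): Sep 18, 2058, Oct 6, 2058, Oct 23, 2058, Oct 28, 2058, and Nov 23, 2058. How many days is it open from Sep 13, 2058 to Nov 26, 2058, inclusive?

50

Sep 13, 2058 is a Friday.
From Sep 13, 2058 to Nov 26, 2058 is 75 days inclusive.
75 = 7 × 10 + 5, so there are 10 full weeks plus 5 extra days.
Each full week contributes 5 weekdays (Mon–Fri): 10 × 5 = 50.
The 5 extra days are Fri, Sat, Sun, Mon, Tue — 3 of them qualify.
Total: 50 + 3 = 53.
Holidays: Sep 18, 2058 (Wed); Oct 6, 2058 (Sun); Oct 23, 2058 (Wed); Oct 28, 2058 (Mon); Nov 23, 2058 (Sat).
3 of the 5 holidays fall on weekdays; the rest are weekends and were already excluded.
Business days: 53 − 3 = 50.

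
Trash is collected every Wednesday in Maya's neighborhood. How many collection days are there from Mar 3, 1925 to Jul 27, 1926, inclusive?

73

Mar 3, 1925 is a Tuesday.
That's 512 days from start to end, counting both.
512 = 7 × 73 + 1, so there are 73 full weeks plus 1 extra day.
Each full week contributes one Wednesday: 73 so far.
The 1 extra day is Tue — none qualify.
Total: 73 + 0 = 73.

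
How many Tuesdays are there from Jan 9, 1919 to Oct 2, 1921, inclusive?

142

Jan 9, 1919 is a Thursday.
From Jan 9, 1919 to Oct 2, 1921 is 998 days inclusive.
998 = 7 × 142 + 4, so there are 142 full weeks plus 4 extra days.
Each full week contributes one Tuesday: 142 so far.
The 4 extra days are Thursday, Friday, Saturday, Sunday — none qualify.
Total: 142 + 0 = 142.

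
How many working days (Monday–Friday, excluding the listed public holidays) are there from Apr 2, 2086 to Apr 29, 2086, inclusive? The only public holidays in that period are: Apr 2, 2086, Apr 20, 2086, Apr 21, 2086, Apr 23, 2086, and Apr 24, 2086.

Apr 2, 2086 is a Tuesday.
From Apr 2, 2086 to Apr 29, 2086 is 28 days inclusive.
28 = 7 × 4, so the span is exactly 4 full weeks.
Each full week contributes 5 weekdays (Mon–Fri): 4 × 5 = 20.
Holidays: Apr 2, 2086 (Tue); Apr 20, 2086 (Sat); Apr 21, 2086 (Sun); Apr 23, 2086 (Tue); Apr 24, 2086 (Wed).
3 of the 5 holidays fall on weekdays; the rest are weekends and were already excluded.
Business days: 20 − 3 = 17.

17 working days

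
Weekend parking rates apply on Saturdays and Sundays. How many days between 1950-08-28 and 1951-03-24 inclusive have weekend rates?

1950-08-28 is a Monday.
That's 209 days from start to end, counting both.
209 = 7 × 29 + 6, so there are 29 full weeks plus 6 extra days.
Each full week contributes 2 weekend days (Sat, Sun): 29 × 2 = 58.
The 6 extra days are Mon, Tue, Wed, Thu, Fri, Sat — 1 of them qualifies.
Total: 58 + 1 = 59.

59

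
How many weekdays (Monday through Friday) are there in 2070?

2070-01-01 is a Wednesday.
That's 365 days from start to end, counting both.
365 = 7 × 52 + 1, so there are 52 full weeks plus 1 extra day.
Each full week contributes 5 weekdays (Mon–Fri): 52 × 5 = 260.
The 1 extra day is Wed — 1 of them qualifies.
Total: 260 + 1 = 261.

261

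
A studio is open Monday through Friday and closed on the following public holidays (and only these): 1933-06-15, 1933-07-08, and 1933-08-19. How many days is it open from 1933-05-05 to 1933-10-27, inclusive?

1933-05-05 is a Friday.
From 1933-05-05 to 1933-10-27 is 176 days inclusive.
176 = 7 × 25 + 1, so there are 25 full weeks plus 1 extra day.
Each full week contributes 5 weekdays (Mon–Fri): 25 × 5 = 125.
The 1 extra day is Friday — 1 of them qualifies.
Total: 125 + 1 = 126.
Holidays: 1933-06-15 (Thu); 1933-07-08 (Sat); 1933-08-19 (Sat).
1 of the 3 holidays fall on weekdays; the rest are weekends and were already excluded.
Business days: 126 − 1 = 125.

125 business days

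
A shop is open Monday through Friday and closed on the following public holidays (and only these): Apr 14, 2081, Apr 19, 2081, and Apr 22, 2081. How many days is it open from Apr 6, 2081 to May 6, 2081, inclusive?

Apr 6, 2081 is a Sunday.
The range spans 31 days (inclusive of both endpoints).
31 = 7 × 4 + 3, so there are 4 full weeks plus 3 extra days.
Each full week contributes 5 weekdays (Mon–Fri): 4 × 5 = 20.
The 3 extra days are Sunday, Monday, Tuesday — 2 of them qualify.
Total: 20 + 2 = 22.
Holidays: Apr 14, 2081 (Mon); Apr 19, 2081 (Sat); Apr 22, 2081 (Tue).
2 of the 3 holidays fall on weekdays; the rest are weekends and were already excluded.
Business days: 22 − 2 = 20.

20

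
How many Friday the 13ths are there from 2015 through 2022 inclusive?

14

Friday-the-13ths by year:
2015: Feb, Mar, Nov
2016: May
2017: Jan, Oct
2018: Apr, Jul
2019: Sep, Dec
2020: Mar, Nov
2021: Aug
2022: May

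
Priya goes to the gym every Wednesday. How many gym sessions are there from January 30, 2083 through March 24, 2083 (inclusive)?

January 30, 2083 is a Saturday.
The range spans 54 days (inclusive of both endpoints).
54 = 7 × 7 + 5, so there are 7 full weeks plus 5 extra days.
Each full week contributes one Wednesday: 7 so far.
The 5 extra days are Sat, Sun, Mon, Tue, Wed — 1 of them qualifies.
Total: 7 + 1 = 8.

8 Wednesdays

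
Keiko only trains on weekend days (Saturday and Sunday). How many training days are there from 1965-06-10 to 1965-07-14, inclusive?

10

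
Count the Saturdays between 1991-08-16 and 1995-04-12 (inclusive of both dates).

191 Saturdays

1991-08-16 is a Friday.
The range spans 1336 days (inclusive of both endpoints).
1336 = 7 × 190 + 6, so there are 190 full weeks plus 6 extra days.
Each full week contributes one Saturday: 190 so far.
The 6 extra days are Fri, Sat, Sun, Mon, Tue, Wed — 1 of them qualifies.
Total: 190 + 1 = 191.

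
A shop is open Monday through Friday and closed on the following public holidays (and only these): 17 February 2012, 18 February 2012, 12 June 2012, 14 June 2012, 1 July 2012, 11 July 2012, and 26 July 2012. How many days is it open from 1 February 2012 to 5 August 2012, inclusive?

1 February 2012 is a Wednesday.
From 1 February 2012 to 5 August 2012 is 187 days inclusive.
187 = 7 × 26 + 5, so there are 26 full weeks plus 5 extra days.
Each full week contributes 5 weekdays (Mon–Fri): 26 × 5 = 130.
The 5 extra days are Wednesday, Thursday, Friday, Saturday, Sunday — 3 of them qualify.
Total: 130 + 3 = 133.
Holidays: 17 February 2012 (Fri); 18 February 2012 (Sat); 12 June 2012 (Tue); 14 June 2012 (Thu); 1 July 2012 (Sun); 11 July 2012 (Wed); 26 July 2012 (Thu).
5 of the 7 holidays fall on weekdays; the rest are weekends and were already excluded.
Business days: 133 − 5 = 128.

128 working days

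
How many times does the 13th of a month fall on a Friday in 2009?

The 13th falls on a Friday when the month's 13th has weekday Fri.
Jan 13 is Tue; Feb 13 is Fri ✓; Mar 13 is Fri ✓; Apr 13 is Mon; May 13 is Wed; Jun 13 is Sat; Jul 13 is Mon; Aug 13 is Thu; Sep 13 is Sun; Oct 13 is Tue; Nov 13 is Fri ✓; Dec 13 is Sun.
Friday the 13ths: Feb, Mar, Nov.

3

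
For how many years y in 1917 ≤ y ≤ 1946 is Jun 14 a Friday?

5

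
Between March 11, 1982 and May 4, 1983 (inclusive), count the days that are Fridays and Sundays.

120

March 11, 1982 is a Thursday.
That's 420 days from start to end, counting both.
420 = 7 × 60, so the span is exactly 60 full weeks.
Each full week contributes 2 days from the set (Fri, Sun): 60 × 2 = 120.
Total: 120.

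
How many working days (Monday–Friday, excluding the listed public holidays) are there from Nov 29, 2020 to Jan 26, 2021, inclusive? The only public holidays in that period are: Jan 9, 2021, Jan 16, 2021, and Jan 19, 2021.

41

Nov 29, 2020 is a Sunday.
That's 59 days from start to end, counting both.
59 = 7 × 8 + 3, so there are 8 full weeks plus 3 extra days.
Each full week contributes 5 weekdays (Mon–Fri): 8 × 5 = 40.
The 3 extra days are Sunday, Monday, Tuesday — 2 of them qualify.
Total: 40 + 2 = 42.
Holidays: Jan 9, 2021 (Sat); Jan 16, 2021 (Sat); Jan 19, 2021 (Tue).
1 of the 3 holidays fall on weekdays; the rest are weekends and were already excluded.
Business days: 42 − 1 = 41.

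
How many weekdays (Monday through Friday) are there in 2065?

2065-01-01 is a Thursday.
The range spans 365 days (inclusive of both endpoints).
365 = 7 × 52 + 1, so there are 52 full weeks plus 1 extra day.
Each full week contributes 5 weekdays (Mon–Fri): 52 × 5 = 260.
The 1 extra day is Thu — 1 of them qualifies.
Total: 260 + 1 = 261.

261 weekdays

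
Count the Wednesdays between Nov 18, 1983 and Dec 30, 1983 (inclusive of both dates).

Nov 18, 1983 is a Friday.
The range spans 43 days (inclusive of both endpoints).
43 = 7 × 6 + 1, so there are 6 full weeks plus 1 extra day.
Each full week contributes one Wednesday: 6 so far.
The 1 extra day is Friday — none qualify.
Total: 6 + 0 = 6.

6 Wednesdays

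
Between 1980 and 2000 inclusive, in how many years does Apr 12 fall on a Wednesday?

3

Day of week of April 12 in each year:
1980: Sat, 1981: Sun, 1982: Mon, 1983: Tue, 1984: Thu, 1985: Fri, 1986: Sat, 1987: Sun, 1988: Tue, 1989: Wed ✓, 1990: Thu, 1991: Fri, 1992: Sun, 1993: Mon, 1994: Tue, 1995: Wed ✓, 1996: Fri, 1997: Sat, 1998: Sun, 1999: Mon, 2000: Wed ✓
Wednesdays: 1989, 1995, 2000.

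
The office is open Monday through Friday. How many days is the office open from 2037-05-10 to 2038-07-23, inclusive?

2037-05-10 is a Sunday.
From 2037-05-10 to 2038-07-23 is 440 days inclusive.
440 = 7 × 62 + 6, so there are 62 full weeks plus 6 extra days.
Each full week contributes 5 weekdays (Mon–Fri): 62 × 5 = 310.
The 6 extra days are Sun, Mon, Tue, Wed, Thu, Fri — 5 of them qualify.
Total: 310 + 5 = 315.

315 weekdays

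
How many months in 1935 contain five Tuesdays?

A month has five Tuesdays exactly when Tuesday falls within its first (length − 28) days.
Jan: 31 days, starts Tue → 5 of Tue, Wed, Thu ✓
Feb: 28 days, starts Fri → 5 of (none)
Mar: 31 days, starts Fri → 5 of Fri, Sat, Sun
Apr: 30 days, starts Mon → 5 of Mon, Tue ✓
May: 31 days, starts Wed → 5 of Wed, Thu, Fri
Jun: 30 days, starts Sat → 5 of Sat, Sun
Jul: 31 days, starts Mon → 5 of Mon, Tue, Wed ✓
Aug: 31 days, starts Thu → 5 of Thu, Fri, Sat
Sep: 30 days, starts Sun → 5 of Sun, Mon
Oct: 31 days, starts Tue → 5 of Tue, Wed, Thu ✓
Nov: 30 days, starts Fri → 5 of Fri, Sat
Dec: 31 days, starts Sun → 5 of Sun, Mon, Tue ✓
Months with five Tuesdays: Jan, Apr, Jul, Oct, Dec.

5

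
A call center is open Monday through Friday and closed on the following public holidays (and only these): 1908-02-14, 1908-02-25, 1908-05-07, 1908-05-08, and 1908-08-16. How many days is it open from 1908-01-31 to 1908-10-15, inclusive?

181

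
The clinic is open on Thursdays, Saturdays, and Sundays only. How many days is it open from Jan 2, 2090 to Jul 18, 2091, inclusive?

240

Jan 2, 2090 is a Monday.
That's 563 days from start to end, counting both.
563 = 7 × 80 + 3, so there are 80 full weeks plus 3 extra days.
Each full week contributes 3 days from the set (Thu, Sat, Sun): 80 × 3 = 240.
The 3 extra days are Monday, Tuesday, Wednesday — none qualify.
Total: 240 + 0 = 240.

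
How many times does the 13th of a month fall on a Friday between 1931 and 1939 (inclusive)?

16

Friday-the-13ths by year:
1931: Feb, Mar, Nov
1932: May
1933: Jan, Oct
1934: Apr, Jul
1935: Sep, Dec
1936: Mar, Nov
1937: Aug
1938: May
1939: Jan, Oct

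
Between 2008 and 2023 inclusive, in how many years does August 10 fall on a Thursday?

Day of week of August 10 in each year:
2008: Sun, 2009: Mon, 2010: Tue, 2011: Wed, 2012: Fri, 2013: Sat, 2014: Sun, 2015: Mon, 2016: Wed, 2017: Thu ✓, 2018: Fri, 2019: Sat, 2020: Mon, 2021: Tue, 2022: Wed, 2023: Thu ✓
Thursdays: 2017, 2023.

2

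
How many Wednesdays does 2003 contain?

January 1, 2003 is a Wednesday.
That's 365 days from start to end, counting both.
365 = 7 × 52 + 1, so there are 52 full weeks plus 1 extra day.
Each full week contributes one Wednesday: 52 so far.
The 1 extra day is Wed — 1 of them qualifies.
Total: 52 + 1 = 53.

53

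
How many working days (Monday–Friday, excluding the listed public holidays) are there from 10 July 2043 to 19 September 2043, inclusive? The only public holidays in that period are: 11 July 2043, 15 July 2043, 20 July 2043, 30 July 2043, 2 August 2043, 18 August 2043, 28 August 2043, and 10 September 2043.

45 working days

10 July 2043 is a Friday.
The range spans 72 days (inclusive of both endpoints).
72 = 7 × 10 + 2, so there are 10 full weeks plus 2 extra days.
Each full week contributes 5 weekdays (Mon–Fri): 10 × 5 = 50.
The 2 extra days are Fri, Sat — 1 of them qualifies.
Total: 50 + 1 = 51.
Holidays: 11 July 2043 (Sat); 15 July 2043 (Wed); 20 July 2043 (Mon); 30 July 2043 (Thu); 2 August 2043 (Sun); 18 August 2043 (Tue); 28 August 2043 (Fri); 10 September 2043 (Thu).
6 of the 8 holidays fall on weekdays; the rest are weekends and were already excluded.
Business days: 51 − 6 = 45.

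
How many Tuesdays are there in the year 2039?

52

1 January 2039 is a Saturday.
From 1 January 2039 to 31 December 2039 is 365 days inclusive.
365 = 7 × 52 + 1, so there are 52 full weeks plus 1 extra day.
Each full week contributes one Tuesday: 52 so far.
The 1 extra day is Saturday — none qualify.
Total: 52 + 0 = 52.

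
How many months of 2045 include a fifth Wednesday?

A month has five Wednesdays exactly when Wednesday falls within its first (length − 28) days.
Jan: 31 days, starts Sun → 5 of Sun, Mon, Tue
Feb: 28 days, starts Wed → 5 of (none)
Mar: 31 days, starts Wed → 5 of Wed, Thu, Fri ✓
Apr: 30 days, starts Sat → 5 of Sat, Sun
May: 31 days, starts Mon → 5 of Mon, Tue, Wed ✓
Jun: 30 days, starts Thu → 5 of Thu, Fri
Jul: 31 days, starts Sat → 5 of Sat, Sun, Mon
Aug: 31 days, starts Tue → 5 of Tue, Wed, Thu ✓
Sep: 30 days, starts Fri → 5 of Fri, Sat
Oct: 31 days, starts Sun → 5 of Sun, Mon, Tue
Nov: 30 days, starts Wed → 5 of Wed, Thu ✓
Dec: 31 days, starts Fri → 5 of Fri, Sat, Sun
Months with five Wednesdays: Mar, May, Aug, Nov.

4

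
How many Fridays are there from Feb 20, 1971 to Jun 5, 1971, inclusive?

Feb 20, 1971 is a Saturday.
That's 106 days from start to end, counting both.
106 = 7 × 15 + 1, so there are 15 full weeks plus 1 extra day.
Each full week contributes one Friday: 15 so far.
The 1 extra day is Saturday — none qualify.
Total: 15 + 0 = 15.

15 Fridays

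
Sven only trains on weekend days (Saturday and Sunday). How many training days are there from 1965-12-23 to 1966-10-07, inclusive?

82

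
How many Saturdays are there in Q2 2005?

13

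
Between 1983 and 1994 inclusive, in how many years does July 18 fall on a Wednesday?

Day of week of July 18 in each year:
1983: Mon, 1984: Wed ✓, 1985: Thu, 1986: Fri, 1987: Sat, 1988: Mon, 1989: Tue, 1990: Wed ✓, 1991: Thu, 1992: Sat, 1993: Sun, 1994: Mon
Wednesdays: 1984, 1990.

2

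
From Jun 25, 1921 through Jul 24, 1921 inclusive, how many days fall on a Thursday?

4 Thursdays

Jun 25, 1921 is a Saturday.
That's 30 days from start to end, counting both.
30 = 7 × 4 + 2, so there are 4 full weeks plus 2 extra days.
Each full week contributes one Thursday: 4 so far.
The 2 extra days are Saturday, Sunday — none qualify.
Total: 4 + 0 = 4.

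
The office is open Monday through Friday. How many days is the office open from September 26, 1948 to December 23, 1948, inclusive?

64

September 26, 1948 is a Sunday.
From September 26, 1948 to December 23, 1948 is 89 days inclusive.
89 = 7 × 12 + 5, so there are 12 full weeks plus 5 extra days.
Each full week contributes 5 weekdays (Mon–Fri): 12 × 5 = 60.
The 5 extra days are Sunday, Monday, Tuesday, Wednesday, Thursday — 4 of them qualify.
Total: 60 + 4 = 64.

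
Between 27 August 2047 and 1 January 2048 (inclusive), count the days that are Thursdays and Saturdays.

36

27 August 2047 is a Tuesday.
The range spans 128 days (inclusive of both endpoints).
128 = 7 × 18 + 2, so there are 18 full weeks plus 2 extra days.
Each full week contributes 2 days from the set (Thu, Sat): 18 × 2 = 36.
The 2 extra days are Tuesday, Wednesday — none qualify.
Total: 36 + 0 = 36.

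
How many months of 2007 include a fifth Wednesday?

A month has five Wednesdays exactly when Wednesday falls within its first (length − 28) days.
Jan: 31 days, starts Mon → 5 of Mon, Tue, Wed ✓
Feb: 28 days, starts Thu → 5 of (none)
Mar: 31 days, starts Thu → 5 of Thu, Fri, Sat
Apr: 30 days, starts Sun → 5 of Sun, Mon
May: 31 days, starts Tue → 5 of Tue, Wed, Thu ✓
Jun: 30 days, starts Fri → 5 of Fri, Sat
Jul: 31 days, starts Sun → 5 of Sun, Mon, Tue
Aug: 31 days, starts Wed → 5 of Wed, Thu, Fri ✓
Sep: 30 days, starts Sat → 5 of Sat, Sun
Oct: 31 days, starts Mon → 5 of Mon, Tue, Wed ✓
Nov: 30 days, starts Thu → 5 of Thu, Fri
Dec: 31 days, starts Sat → 5 of Sat, Sun, Mon
Months with five Wednesdays: Jan, May, Aug, Oct.

4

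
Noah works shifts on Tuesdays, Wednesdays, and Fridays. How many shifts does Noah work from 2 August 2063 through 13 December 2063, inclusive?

2 August 2063 is a Thursday.
From 2 August 2063 to 13 December 2063 is 134 days inclusive.
134 = 7 × 19 + 1, so there are 19 full weeks plus 1 extra day.
Each full week contributes 3 days from the set (Tue, Wed, Fri): 19 × 3 = 57.
The 1 extra day is Thursday — none qualify.
Total: 57 + 0 = 57.

57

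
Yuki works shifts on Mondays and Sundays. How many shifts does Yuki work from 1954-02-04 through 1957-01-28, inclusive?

1954-02-04 is a Thursday.
From 1954-02-04 to 1957-01-28 is 1090 days inclusive.
1090 = 7 × 155 + 5, so there are 155 full weeks plus 5 extra days.
Each full week contributes 2 days from the set (Mon, Sun): 155 × 2 = 310.
The 5 extra days are Thursday, Friday, Saturday, Sunday, Monday — 2 of them qualify.
Total: 310 + 2 = 312.

312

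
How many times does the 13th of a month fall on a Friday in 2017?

2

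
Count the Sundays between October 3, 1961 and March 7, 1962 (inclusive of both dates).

22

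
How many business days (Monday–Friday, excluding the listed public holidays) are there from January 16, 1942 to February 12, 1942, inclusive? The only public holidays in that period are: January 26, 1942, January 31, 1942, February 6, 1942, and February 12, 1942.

January 16, 1942 is a Friday.
From January 16, 1942 to February 12, 1942 is 28 days inclusive.
28 = 7 × 4, so the span is exactly 4 full weeks.
Each full week contributes 5 weekdays (Mon–Fri): 4 × 5 = 20.
Holidays: January 26, 1942 (Mon); January 31, 1942 (Sat); February 6, 1942 (Fri); February 12, 1942 (Thu).
3 of the 4 holidays fall on weekdays; the rest are weekends and were already excluded.
Business days: 20 − 3 = 17.

17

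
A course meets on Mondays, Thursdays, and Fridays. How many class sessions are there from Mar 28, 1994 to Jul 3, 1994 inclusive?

42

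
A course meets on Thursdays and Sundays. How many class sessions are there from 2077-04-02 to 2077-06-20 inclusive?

2077-04-02 is a Friday.
That's 80 days from start to end, counting both.
80 = 7 × 11 + 3, so there are 11 full weeks plus 3 extra days.
Each full week contributes 2 days from the set (Thu, Sun): 11 × 2 = 22.
The 3 extra days are Friday, Saturday, Sunday — 1 of them qualifies.
Total: 22 + 1 = 23.

23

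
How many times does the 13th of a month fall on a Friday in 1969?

The 13th falls on a Friday when the month's 13th has weekday Fri.
Jan 13 is Mon; Feb 13 is Thu; Mar 13 is Thu; Apr 13 is Sun; May 13 is Tue; Jun 13 is Fri ✓; Jul 13 is Sun; Aug 13 is Wed; Sep 13 is Sat; Oct 13 is Mon; Nov 13 is Thu; Dec 13 is Sat.
Friday the 13ths: Jun.

1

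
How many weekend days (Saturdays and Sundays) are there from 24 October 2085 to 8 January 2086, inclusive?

24 October 2085 is a Wednesday.
The range spans 77 days (inclusive of both endpoints).
77 = 7 × 11, so the span is exactly 11 full weeks.
Each full week contributes 2 weekend days (Sat, Sun): 11 × 2 = 22.
Total: 22.

22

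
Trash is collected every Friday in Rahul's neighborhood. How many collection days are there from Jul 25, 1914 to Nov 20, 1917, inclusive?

Jul 25, 1914 is a Saturday.
The range spans 1215 days (inclusive of both endpoints).
1215 = 7 × 173 + 4, so there are 173 full weeks plus 4 extra days.
Each full week contributes one Friday: 173 so far.
The 4 extra days are Sat, Sun, Mon, Tue — none qualify.
Total: 173 + 0 = 173.

173 Fridays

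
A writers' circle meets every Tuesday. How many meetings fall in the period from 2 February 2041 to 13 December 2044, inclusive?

2 February 2041 is a Saturday.
The range spans 1411 days (inclusive of both endpoints).
1411 = 7 × 201 + 4, so there are 201 full weeks plus 4 extra days.
Each full week contributes one Tuesday: 201 so far.
The 4 extra days are Saturday, Sunday, Monday, Tuesday — 1 of them qualifies.
Total: 201 + 1 = 202.

202 Tuesdays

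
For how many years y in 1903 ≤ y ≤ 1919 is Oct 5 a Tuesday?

2

Day of week of October 5 in each year:
1903: Mon, 1904: Wed, 1905: Thu, 1906: Fri, 1907: Sat, 1908: Mon, 1909: Tue ✓, 1910: Wed, 1911: Thu, 1912: Sat, 1913: Sun, 1914: Mon, 1915: Tue ✓, 1916: Thu, 1917: Fri, 1918: Sat, 1919: Sun
Tuesdays: 1909, 1915.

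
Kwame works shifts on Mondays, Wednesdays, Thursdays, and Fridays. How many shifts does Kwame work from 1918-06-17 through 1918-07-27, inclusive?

24

1918-06-17 is a Monday.
The range spans 41 days (inclusive of both endpoints).
41 = 7 × 5 + 6, so there are 5 full weeks plus 6 extra days.
Each full week contributes 4 days from the set (Mon, Wed, Thu, Fri): 5 × 4 = 20.
The 6 extra days are Monday, Tuesday, Wednesday, Thursday, Friday, Saturday — 4 of them qualify.
Total: 20 + 4 = 24.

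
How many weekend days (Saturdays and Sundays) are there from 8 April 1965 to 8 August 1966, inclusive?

8 April 1965 is a Thursday.
The range spans 488 days (inclusive of both endpoints).
488 = 7 × 69 + 5, so there are 69 full weeks plus 5 extra days.
Each full week contributes 2 weekend days (Sat, Sun): 69 × 2 = 138.
The 5 extra days are Thursday, Friday, Saturday, Sunday, Monday — 2 of them qualify.
Total: 138 + 2 = 140.

140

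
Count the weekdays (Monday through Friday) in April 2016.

21 weekdays

Apr 1, 2016 is a Friday.
That's 30 days from start to end, counting both.
30 = 7 × 4 + 2, so there are 4 full weeks plus 2 extra days.
Each full week contributes 5 weekdays (Mon–Fri): 4 × 5 = 20.
The 2 extra days are Fri, Sat — 1 of them qualifies.
Total: 20 + 1 = 21.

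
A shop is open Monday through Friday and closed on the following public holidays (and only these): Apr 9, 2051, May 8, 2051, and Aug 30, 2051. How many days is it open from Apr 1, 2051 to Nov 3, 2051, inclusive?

153

Apr 1, 2051 is a Saturday.
From Apr 1, 2051 to Nov 3, 2051 is 217 days inclusive.
217 = 7 × 31, so the span is exactly 31 full weeks.
Each full week contributes 5 weekdays (Mon–Fri): 31 × 5 = 155.
Total: 155.
Holidays: Apr 9, 2051 (Sun); May 8, 2051 (Mon); Aug 30, 2051 (Wed).
2 of the 3 holidays fall on weekdays; the rest are weekends and were already excluded.
Business days: 155 − 2 = 153.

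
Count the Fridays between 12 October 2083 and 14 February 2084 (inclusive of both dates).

12 October 2083 is a Tuesday.
That's 126 days from start to end, counting both.
126 = 7 × 18, so the span is exactly 18 full weeks.
Each full week contributes one Friday: 18 so far.
Total: 18.

18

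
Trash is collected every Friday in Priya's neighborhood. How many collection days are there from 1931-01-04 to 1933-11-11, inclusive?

149 Fridays

1931-01-04 is a Sunday.
The range spans 1043 days (inclusive of both endpoints).
1043 = 7 × 149, so the span is exactly 149 full weeks.
Each full week contributes one Friday: 149 so far.
Total: 149.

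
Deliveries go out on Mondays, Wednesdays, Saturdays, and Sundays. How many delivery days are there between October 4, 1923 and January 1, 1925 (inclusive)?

October 4, 1923 is a Thursday.
That's 456 days from start to end, counting both.
456 = 7 × 65 + 1, so there are 65 full weeks plus 1 extra day.
Each full week contributes 4 days from the set (Mon, Wed, Sat, Sun): 65 × 4 = 260.
The 1 extra day is Thu — none qualify.
Total: 260 + 0 = 260.

260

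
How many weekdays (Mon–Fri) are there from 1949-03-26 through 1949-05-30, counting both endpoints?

1949-03-26 is a Saturday.
From 1949-03-26 to 1949-05-30 is 66 days inclusive.
66 = 7 × 9 + 3, so there are 9 full weeks plus 3 extra days.
Each full week contributes 5 weekdays (Mon–Fri): 9 × 5 = 45.
The 3 extra days are Sat, Sun, Mon — 1 of them qualifies.
Total: 45 + 1 = 46.

46 weekdays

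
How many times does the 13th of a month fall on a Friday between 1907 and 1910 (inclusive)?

Friday-the-13ths by year:
1907: Sep, Dec
1908: Mar, Nov
1909: Aug
1910: May

6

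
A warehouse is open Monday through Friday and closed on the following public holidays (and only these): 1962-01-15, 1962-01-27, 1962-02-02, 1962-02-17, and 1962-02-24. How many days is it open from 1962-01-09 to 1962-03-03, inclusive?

37

1962-01-09 is a Tuesday.
The range spans 54 days (inclusive of both endpoints).
54 = 7 × 7 + 5, so there are 7 full weeks plus 5 extra days.
Each full week contributes 5 weekdays (Mon–Fri): 7 × 5 = 35.
The 5 extra days are Tue, Wed, Thu, Fri, Sat — 4 of them qualify.
Total: 35 + 4 = 39.
Holidays: 1962-01-15 (Mon); 1962-01-27 (Sat); 1962-02-02 (Fri); 1962-02-17 (Sat); 1962-02-24 (Sat).
2 of the 5 holidays fall on weekdays; the rest are weekends and were already excluded.
Business days: 39 − 2 = 37.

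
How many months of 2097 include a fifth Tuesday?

A month has five Tuesdays exactly when Tuesday falls within its first (length − 28) days.
Jan: 31 days, starts Tue → 5 of Tue, Wed, Thu ✓
Feb: 28 days, starts Fri → 5 of (none)
Mar: 31 days, starts Fri → 5 of Fri, Sat, Sun
Apr: 30 days, starts Mon → 5 of Mon, Tue ✓
May: 31 days, starts Wed → 5 of Wed, Thu, Fri
Jun: 30 days, starts Sat → 5 of Sat, Sun
Jul: 31 days, starts Mon → 5 of Mon, Tue, Wed ✓
Aug: 31 days, starts Thu → 5 of Thu, Fri, Sat
Sep: 30 days, starts Sun → 5 of Sun, Mon
Oct: 31 days, starts Tue → 5 of Tue, Wed, Thu ✓
Nov: 30 days, starts Fri → 5 of Fri, Sat
Dec: 31 days, starts Sun → 5 of Sun, Mon, Tue ✓
Months with five Tuesdays: Jan, Apr, Jul, Oct, Dec.

5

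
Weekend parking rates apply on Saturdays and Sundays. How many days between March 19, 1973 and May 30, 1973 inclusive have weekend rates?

March 19, 1973 is a Monday.
From March 19, 1973 to May 30, 1973 is 73 days inclusive.
73 = 7 × 10 + 3, so there are 10 full weeks plus 3 extra days.
Each full week contributes 2 weekend days (Sat, Sun): 10 × 2 = 20.
The 3 extra days are Monday, Tuesday, Wednesday — none qualify.
Total: 20 + 0 = 20.

20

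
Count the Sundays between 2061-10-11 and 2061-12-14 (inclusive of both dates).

9

2061-10-11 is a Tuesday.
The range spans 65 days (inclusive of both endpoints).
65 = 7 × 9 + 2, so there are 9 full weeks plus 2 extra days.
Each full week contributes one Sunday: 9 so far.
The 2 extra days are Tuesday, Wednesday — none qualify.
Total: 9 + 0 = 9.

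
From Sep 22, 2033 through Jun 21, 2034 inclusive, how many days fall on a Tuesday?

Sep 22, 2033 is a Thursday.
The range spans 273 days (inclusive of both endpoints).
273 = 7 × 39, so the span is exactly 39 full weeks.
Each full week contributes one Tuesday: 39 so far.

39 Tuesdays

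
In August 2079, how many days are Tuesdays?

5

August 1, 2079 is a Tuesday.
That's 31 days from start to end, counting both.
31 = 7 × 4 + 3, so there are 4 full weeks plus 3 extra days.
Each full week contributes one Tuesday: 4 so far.
The 3 extra days are Tue, Wed, Thu — 1 of them qualifies.
Total: 4 + 1 = 5.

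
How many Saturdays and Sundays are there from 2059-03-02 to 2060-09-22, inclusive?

2059-03-02 is a Sunday.
That's 571 days from start to end, counting both.
571 = 7 × 81 + 4, so there are 81 full weeks plus 4 extra days.
Each full week contributes 2 weekend days (Sat, Sun): 81 × 2 = 162.
The 4 extra days are Sunday, Monday, Tuesday, Wednesday — 1 of them qualifies.
Total: 162 + 1 = 163.

163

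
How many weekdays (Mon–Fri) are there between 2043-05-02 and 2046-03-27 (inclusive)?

2043-05-02 is a Saturday.
The range spans 1061 days (inclusive of both endpoints).
1061 = 7 × 151 + 4, so there are 151 full weeks plus 4 extra days.
Each full week contributes 5 weekdays (Mon–Fri): 151 × 5 = 755.
The 4 extra days are Sat, Sun, Mon, Tue — 2 of them qualify.
Total: 755 + 2 = 757.

757 weekdays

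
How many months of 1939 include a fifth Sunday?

A month has five Sundays exactly when Sunday falls within its first (length − 28) days.
Jan: 31 days, starts Sun → 5 of Sun, Mon, Tue ✓
Feb: 28 days, starts Wed → 5 of (none)
Mar: 31 days, starts Wed → 5 of Wed, Thu, Fri
Apr: 30 days, starts Sat → 5 of Sat, Sun ✓
May: 31 days, starts Mon → 5 of Mon, Tue, Wed
Jun: 30 days, starts Thu → 5 of Thu, Fri
Jul: 31 days, starts Sat → 5 of Sat, Sun, Mon ✓
Aug: 31 days, starts Tue → 5 of Tue, Wed, Thu
Sep: 30 days, starts Fri → 5 of Fri, Sat
Oct: 31 days, starts Sun → 5 of Sun, Mon, Tue ✓
Nov: 30 days, starts Wed → 5 of Wed, Thu
Dec: 31 days, starts Fri → 5 of Fri, Sat, Sun ✓
Months with five Sundays: Jan, Apr, Jul, Oct, Dec.

5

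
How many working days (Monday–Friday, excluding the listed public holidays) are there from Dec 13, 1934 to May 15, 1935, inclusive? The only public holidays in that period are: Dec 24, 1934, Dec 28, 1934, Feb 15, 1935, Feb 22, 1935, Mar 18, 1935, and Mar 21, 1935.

Dec 13, 1934 is a Thursday.
That's 154 days from start to end, counting both.
154 = 7 × 22, so the span is exactly 22 full weeks.
Each full week contributes 5 weekdays (Mon–Fri): 22 × 5 = 110.
Holidays: Dec 24, 1934 (Mon); Dec 28, 1934 (Fri); Feb 15, 1935 (Fri); Feb 22, 1935 (Fri); Mar 18, 1935 (Mon); Mar 21, 1935 (Thu).
All 6 holidays fall on weekdays, so subtract 6.
Business days: 110 − 6 = 104.

104 working days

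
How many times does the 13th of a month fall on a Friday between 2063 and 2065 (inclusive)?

6

Friday-the-13ths by year:
2063: Apr, Jul
2064: Jun
2065: Feb, Mar, Nov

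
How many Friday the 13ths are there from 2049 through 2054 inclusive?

10

Friday-the-13ths by year:
2049: Aug
2050: May
2051: Jan, Oct
2052: Sep, Dec
2053: Jun
2054: Feb, Mar, Nov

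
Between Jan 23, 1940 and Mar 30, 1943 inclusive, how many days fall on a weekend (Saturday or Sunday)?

332

Jan 23, 1940 is a Tuesday.
That's 1163 days from start to end, counting both.
1163 = 7 × 166 + 1, so there are 166 full weeks plus 1 extra day.
Each full week contributes 2 weekend days (Sat, Sun): 166 × 2 = 332.
The 1 extra day is Tue — none qualify.
Total: 332 + 0 = 332.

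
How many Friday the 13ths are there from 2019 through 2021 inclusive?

Friday-the-13ths by year:
2019: Sep, Dec
2020: Mar, Nov
2021: Aug

5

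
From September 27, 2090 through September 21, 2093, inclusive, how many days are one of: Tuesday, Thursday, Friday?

September 27, 2090 is a Wednesday.
From September 27, 2090 to September 21, 2093 is 1091 days inclusive.
1091 = 7 × 155 + 6, so there are 155 full weeks plus 6 extra days.
Each full week contributes 3 days from the set (Tue, Thu, Fri): 155 × 3 = 465.
The 6 extra days are Wed, Thu, Fri, Sat, Sun, Mon — 2 of them qualify.
Total: 465 + 2 = 467.

467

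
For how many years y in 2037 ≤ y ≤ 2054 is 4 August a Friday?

Day of week of August 4 in each year:
2037: Tue, 2038: Wed, 2039: Thu, 2040: Sat, 2041: Sun, 2042: Mon, 2043: Tue, 2044: Thu, 2045: Fri ✓, 2046: Sat, 2047: Sun, 2048: Tue, 2049: Wed, 2050: Thu, 2051: Fri ✓, 2052: Sun, 2053: Mon, 2054: Tue
Fridays: 2045, 2051.

2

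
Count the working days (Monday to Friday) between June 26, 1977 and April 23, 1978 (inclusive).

June 26, 1977 is a Sunday.
That's 302 days from start to end, counting both.
302 = 7 × 43 + 1, so there are 43 full weeks plus 1 extra day.
Each full week contributes 5 weekdays (Mon–Fri): 43 × 5 = 215.
The 1 extra day is Sun — none qualify.
Total: 215 + 0 = 215.

215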